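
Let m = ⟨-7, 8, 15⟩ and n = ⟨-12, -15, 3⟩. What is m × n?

i: 8·3 - 15·(-15) = 24 - (-225) = 249
j: 15·(-12) - (-7)·3 = -180 - (-21) = -159
k: (-7)·(-15) - 8·(-12) = 105 - (-96) = 201
m × n = (249, -159, 201)

(249, -159, 201)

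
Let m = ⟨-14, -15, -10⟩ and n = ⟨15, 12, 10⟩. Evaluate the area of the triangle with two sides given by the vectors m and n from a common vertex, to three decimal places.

i: (-15)·10 - (-10)·12 = -150 - (-120) = -30
j: (-10)·15 - (-14)·10 = -150 - (-140) = -10
k: (-14)·12 - (-15)·15 = -168 - (-225) = 57
m × n = (-30, -10, 57)
|m × n| = √((-30)² + (-10)² + 57²) = √4249 ≈ 65.1844
area = ½ · 65.1844 ≈ 32.592

32.592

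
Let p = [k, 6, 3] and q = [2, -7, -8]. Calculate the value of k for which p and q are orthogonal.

p · q = k·2 + 6·(-7) + 3·(-8) = -66 + 2k
Set equal to 0: 2k = 66, so k = 33.

33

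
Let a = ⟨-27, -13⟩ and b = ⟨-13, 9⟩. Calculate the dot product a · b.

a · b = (-27)·(-13) + (-13)·9 = 351 - 117 = 234

234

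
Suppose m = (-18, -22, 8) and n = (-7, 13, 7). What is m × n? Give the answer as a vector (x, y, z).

i: (-22)·7 - 8·13 = -154 - 104 = -258
j: 8·(-7) - (-18)·7 = -56 - (-126) = 70
k: (-18)·13 - (-22)·(-7) = -234 - 154 = -388
m × n = (-258, 70, -388)

(-258, 70, -388)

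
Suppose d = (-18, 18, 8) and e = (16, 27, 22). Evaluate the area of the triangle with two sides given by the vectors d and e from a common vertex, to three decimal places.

475.934

i: 18·22 - 8·27 = 396 - 216 = 180
j: 8·16 - (-18)·22 = 128 - (-396) = 524
k: (-18)·27 - 18·16 = -486 - 288 = -774
d × e = (180, 524, -774)
|d × e| = √(180² + 524² + (-774)²) = √906052 ≈ 951.8676
area = ½ · 951.8676 ≈ 475.934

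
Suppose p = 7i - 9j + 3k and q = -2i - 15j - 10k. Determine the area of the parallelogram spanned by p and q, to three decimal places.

193.520

i: (-9)·(-10) - 3·(-15) = 90 - (-45) = 135
j: 3·(-2) - 7·(-10) = -6 - (-70) = 64
k: 7·(-15) - (-9)·(-2) = -105 - 18 = -123
p × q = (135, 64, -123)
|p × q| = √(135² + 64² + (-123)²) = √37450 ≈ 193.5200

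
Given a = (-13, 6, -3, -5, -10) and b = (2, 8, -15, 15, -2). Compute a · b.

12

a · b = (-13)·2 + 6·8 + (-3)·(-15) + (-5)·15 + (-10)·(-2) = -26 + 48 + 45 - 75 + 20 = 12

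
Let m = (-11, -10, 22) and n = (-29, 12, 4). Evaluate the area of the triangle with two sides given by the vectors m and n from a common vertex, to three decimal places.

394.758

i: (-10)·4 - 22·12 = -40 - 264 = -304
j: 22·(-29) - (-11)·4 = -638 - (-44) = -594
k: (-11)·12 - (-10)·(-29) = -132 - 290 = -422
m × n = (-304, -594, -422)
|m × n| = √((-304)² + (-594)² + (-422)²) = √623336 ≈ 789.5163
area = ½ · 789.5163 ≈ 394.758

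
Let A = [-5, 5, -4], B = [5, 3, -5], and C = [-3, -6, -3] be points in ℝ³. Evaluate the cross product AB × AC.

(-13, -12, -106)

AB = (10, -2, -1)
AC = (2, -11, 1)
i: (-2)·1 - (-1)·(-11) = -2 - 11 = -13
j: (-1)·2 - 10·1 = -2 - 10 = -12
k: 10·(-11) - (-2)·2 = -110 - (-4) = -106
AB × AC = (-13, -12, -106)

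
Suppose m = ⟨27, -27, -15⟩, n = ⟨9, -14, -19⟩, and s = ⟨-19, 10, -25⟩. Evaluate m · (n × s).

n × s:
i: (-14)·(-25) - (-19)·10 = 350 - (-190) = 540
j: (-19)·(-19) - 9·(-25) = 361 - (-225) = 586
k: 9·10 - (-14)·(-19) = 90 - 266 = -176
n × s = (540, 586, -176)
m · (n × s) = 27·540 + (-27)·586 + (-15)·(-176) = 14580 - 15822 + 2640 = 1398

1398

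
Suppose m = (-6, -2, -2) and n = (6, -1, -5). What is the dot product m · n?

-24

m · n = (-6)·6 + (-2)·(-1) + (-2)·(-5) = -36 + 2 + 10 = -24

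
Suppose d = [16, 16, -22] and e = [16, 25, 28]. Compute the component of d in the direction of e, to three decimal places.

d · e = 16·16 + 16·25 + (-22)·28 = 256 + 400 - 616 = 40
|e| = √(256 + 625 + 784) = √1665 ≈ 40.8044
comp_e d = 40 / √1665 ≈ 0.980

0.980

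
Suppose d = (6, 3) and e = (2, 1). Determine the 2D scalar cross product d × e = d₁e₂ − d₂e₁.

6·1 - 3·2 = 6 - 6 = 0

0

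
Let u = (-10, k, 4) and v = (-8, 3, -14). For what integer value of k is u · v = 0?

u · v = (-10)·(-8) + k·3 + 4·(-14) = 24 + 3k
Set equal to 0: 3k = -24, so k = -8.

-8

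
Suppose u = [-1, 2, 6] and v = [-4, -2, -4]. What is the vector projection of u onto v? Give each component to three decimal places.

u · v = (-1)·(-4) + 2·(-2) + 6·(-4) = 4 - 4 - 24 = -24
|v|² = 16 + 4 + 16 = 36
proj_v u = (-24/36) · (-4, -2, -4) ≈ (2.667, 1.333, 2.667)

(2.667, 1.333, 2.667)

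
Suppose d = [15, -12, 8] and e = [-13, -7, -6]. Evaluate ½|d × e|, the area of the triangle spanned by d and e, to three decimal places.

i: (-12)·(-6) - 8·(-7) = 72 - (-56) = 128
j: 8·(-13) - 15·(-6) = -104 - (-90) = -14
k: 15·(-7) - (-12)·(-13) = -105 - 156 = -261
d × e = (128, -14, -261)
|d × e| = √(128² + (-14)² + (-261)²) = √84701 ≈ 291.0344
area = ½ · 291.0344 ≈ 145.517

145.517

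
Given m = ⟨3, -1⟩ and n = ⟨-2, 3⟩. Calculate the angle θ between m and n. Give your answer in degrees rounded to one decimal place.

m · n = 3·(-2) + (-1)·3 = -6 - 3 = -9
|m|² = 9 + 1 = 10,  |m| = √10 ≈ 3.162278
|n|² = 4 + 9 = 13,  |n| = √13 ≈ 3.605551
cos θ = -9 / (3.162278 · 3.605551) ≈ -0.78935
θ = arccos(-0.78935) ≈ 142.1°

142.1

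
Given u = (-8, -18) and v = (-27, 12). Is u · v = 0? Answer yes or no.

u · v = (-8)·(-27) + (-18)·12 = 216 - 216 = 0
Zero, so the vectors are orthogonal.

yes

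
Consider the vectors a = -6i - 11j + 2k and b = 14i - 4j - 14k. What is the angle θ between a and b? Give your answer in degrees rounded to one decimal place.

105.4

a · b = (-6)·14 + (-11)·(-4) + 2·(-14) = -84 + 44 - 28 = -68
|a|² = 36 + 121 + 4 = 161,  |a| = √161 ≈ 12.688578
|b|² = 196 + 16 + 196 = 408,  |b| = √408 ≈ 20.199010
cos θ = -68 / (12.688578 · 20.199010) ≈ -0.26532
θ = arccos(-0.26532) ≈ 105.4°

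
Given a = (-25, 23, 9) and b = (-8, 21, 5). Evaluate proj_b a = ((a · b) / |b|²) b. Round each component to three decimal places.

(-10.989, 28.845, 6.868)

a · b = (-25)·(-8) + 23·21 + 9·5 = 200 + 483 + 45 = 728
|b|² = 64 + 441 + 25 = 530
proj_b a = (728/530) · (-8, 21, 5) ≈ (-10.989, 28.845, 6.868)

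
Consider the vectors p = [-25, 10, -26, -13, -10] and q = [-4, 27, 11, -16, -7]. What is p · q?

p · q = (-25)·(-4) + 10·27 + (-26)·11 + (-13)·(-16) + (-10)·(-7) = 100 + 270 - 286 + 208 + 70 = 362

362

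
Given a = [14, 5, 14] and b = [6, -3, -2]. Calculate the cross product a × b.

i: 5·(-2) - 14·(-3) = -10 - (-42) = 32
j: 14·6 - 14·(-2) = 84 - (-28) = 112
k: 14·(-3) - 5·6 = -42 - 30 = -72
a × b = (32, 112, -72)

(32, 112, -72)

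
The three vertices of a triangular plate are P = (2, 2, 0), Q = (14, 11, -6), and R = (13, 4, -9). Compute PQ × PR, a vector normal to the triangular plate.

(-69, 42, -75)

PQ = (12, 9, -6)
PR = (11, 2, -9)
i: 9·(-9) - (-6)·2 = -81 - (-12) = -69
j: (-6)·11 - 12·(-9) = -66 - (-108) = 42
k: 12·2 - 9·11 = 24 - 99 = -75
PQ × PR = (-69, 42, -75)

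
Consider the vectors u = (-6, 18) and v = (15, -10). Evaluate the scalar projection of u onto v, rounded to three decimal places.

u · v = (-6)·15 + 18·(-10) = -90 - 180 = -270
|v| = √(225 + 100) = √325 ≈ 18.0278
comp_v u = -270 / √325 ≈ -14.977

-14.977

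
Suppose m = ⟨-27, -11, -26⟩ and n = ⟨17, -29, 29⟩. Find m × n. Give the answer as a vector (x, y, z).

(-1073, 341, 970)

i: (-11)·29 - (-26)·(-29) = -319 - 754 = -1073
j: (-26)·17 - (-27)·29 = -442 - (-783) = 341
k: (-27)·(-29) - (-11)·17 = 783 - (-187) = 970
m × n = (-1073, 341, 970)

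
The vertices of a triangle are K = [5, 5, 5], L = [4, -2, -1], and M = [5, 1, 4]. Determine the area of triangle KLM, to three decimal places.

KL = (-1, -7, -6),  KM = (0, -4, -1)
i: (-7)·(-1) - (-6)·(-4) = 7 - 24 = -17
j: (-6)·0 - (-1)·(-1) = 0 - 1 = -1
k: (-1)·(-4) - (-7)·0 = 4 - 0 = 4
KL × KM = (-17, -1, 4)
|KL × KM| = √306 ≈ 17.4929
area = ½ · 17.4929 ≈ 8.746

8.746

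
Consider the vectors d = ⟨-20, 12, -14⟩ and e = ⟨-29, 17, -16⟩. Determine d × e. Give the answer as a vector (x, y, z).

i: 12·(-16) - (-14)·17 = -192 - (-238) = 46
j: (-14)·(-29) - (-20)·(-16) = 406 - 320 = 86
k: (-20)·17 - 12·(-29) = -340 - (-348) = 8
d × e = (46, 86, 8)

(46, 86, 8)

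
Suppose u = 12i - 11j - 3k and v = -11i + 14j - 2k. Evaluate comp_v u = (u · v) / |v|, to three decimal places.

u · v = 12·(-11) + (-11)·14 + (-3)·(-2) = -132 - 154 + 6 = -280
|v| = √(121 + 196 + 4) = √321 ≈ 17.9165
comp_v u = -280 / √321 ≈ -15.628

-15.628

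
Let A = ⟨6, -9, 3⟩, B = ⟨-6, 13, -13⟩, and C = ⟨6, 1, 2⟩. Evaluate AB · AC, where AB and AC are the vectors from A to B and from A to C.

AB = B − A = (-12, 22, -16)
AC = C − A = (0, 10, -1)
AB · AC = (-12)·0 + 22·10 + (-16)·(-1) = 0 + 220 + 16 = 236

236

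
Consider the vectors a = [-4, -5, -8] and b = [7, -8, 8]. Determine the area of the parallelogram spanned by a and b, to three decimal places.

126.020

i: (-5)·8 - (-8)·(-8) = -40 - 64 = -104
j: (-8)·7 - (-4)·8 = -56 - (-32) = -24
k: (-4)·(-8) - (-5)·7 = 32 - (-35) = 67
a × b = (-104, -24, 67)
|a × b| = √((-104)² + (-24)² + 67²) = √15881 ≈ 126.0198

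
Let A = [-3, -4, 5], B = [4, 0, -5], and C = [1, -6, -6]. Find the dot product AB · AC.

AB = B − A = (7, 4, -10)
AC = C − A = (4, -2, -11)
AB · AC = 7·4 + 4·(-2) + (-10)·(-11) = 28 - 8 + 110 = 130

130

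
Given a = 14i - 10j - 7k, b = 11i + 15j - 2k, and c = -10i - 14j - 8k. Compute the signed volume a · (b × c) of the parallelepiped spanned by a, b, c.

b × c:
i: 15·(-8) - (-2)·(-14) = -120 - 28 = -148
j: (-2)·(-10) - 11·(-8) = 20 - (-88) = 108
k: 11·(-14) - 15·(-10) = -154 - (-150) = -4
b × c = (-148, 108, -4)
a · (b × c) = 14·(-148) + (-10)·108 + (-7)·(-4) = -2072 - 1080 + 28 = -3124

-3124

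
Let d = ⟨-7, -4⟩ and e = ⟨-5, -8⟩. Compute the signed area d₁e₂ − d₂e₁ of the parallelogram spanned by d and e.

(-7)·(-8) - (-4)·(-5) = 56 - 20 = 36

36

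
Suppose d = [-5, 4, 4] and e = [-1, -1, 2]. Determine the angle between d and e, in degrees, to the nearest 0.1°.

d · e = (-5)·(-1) + 4·(-1) + 4·2 = 5 - 4 + 8 = 9
|d|² = 25 + 16 + 16 = 57,  |d| = √57 ≈ 7.549834
|e|² = 1 + 1 + 4 = 6,  |e| = √6 ≈ 2.449490
cos θ = 9 / (7.549834 · 2.449490) ≈ 0.48666
θ = arccos(0.48666) ≈ 60.9°

60.9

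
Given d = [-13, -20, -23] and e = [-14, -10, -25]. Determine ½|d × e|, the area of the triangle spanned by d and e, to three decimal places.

154.442

i: (-20)·(-25) - (-23)·(-10) = 500 - 230 = 270
j: (-23)·(-14) - (-13)·(-25) = 322 - 325 = -3
k: (-13)·(-10) - (-20)·(-14) = 130 - 280 = -150
d × e = (270, -3, -150)
|d × e| = √(270² + (-3)² + (-150)²) = √95409 ≈ 308.8835
area = ½ · 308.8835 ≈ 154.442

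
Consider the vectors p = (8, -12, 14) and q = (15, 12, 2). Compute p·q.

p · q = 8·15 + (-12)·12 + 14·2 = 120 - 144 + 28 = 4

4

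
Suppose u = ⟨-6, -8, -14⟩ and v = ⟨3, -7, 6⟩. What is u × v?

i: (-8)·6 - (-14)·(-7) = -48 - 98 = -146
j: (-14)·3 - (-6)·6 = -42 - (-36) = -6
k: (-6)·(-7) - (-8)·3 = 42 - (-24) = 66
u × v = (-146, -6, 66)

(-146, -6, 66)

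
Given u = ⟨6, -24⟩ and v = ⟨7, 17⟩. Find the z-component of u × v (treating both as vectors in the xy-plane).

6·17 - (-24)·7 = 102 - (-168) = 270

270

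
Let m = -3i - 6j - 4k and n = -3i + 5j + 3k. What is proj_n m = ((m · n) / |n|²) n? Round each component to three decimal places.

(2.302, -3.837, -2.302)

m · n = (-3)·(-3) + (-6)·5 + (-4)·3 = 9 - 30 - 12 = -33
|n|² = 9 + 25 + 9 = 43
proj_n m = (-33/43) · (-3, 5, 3) ≈ (2.302, -3.837, -2.302)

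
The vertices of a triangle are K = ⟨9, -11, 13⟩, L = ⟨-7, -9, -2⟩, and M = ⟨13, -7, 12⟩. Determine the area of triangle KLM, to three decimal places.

KL = (-16, 2, -15),  KM = (4, 4, -1)
i: 2·(-1) - (-15)·4 = -2 - (-60) = 58
j: (-15)·4 - (-16)·(-1) = -60 - 16 = -76
k: (-16)·4 - 2·4 = -64 - 8 = -72
KL × KM = (58, -76, -72)
|KL × KM| = √14324 ≈ 119.6829
area = ½ · 119.6829 ≈ 59.841

59.841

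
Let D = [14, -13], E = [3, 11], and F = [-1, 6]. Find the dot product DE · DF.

621

DE = E − D = (-11, 24)
DF = F − D = (-15, 19)
DE · DF = (-11)·(-15) + 24·19 = 165 + 456 = 621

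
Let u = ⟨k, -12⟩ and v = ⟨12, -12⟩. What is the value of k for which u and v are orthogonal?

-12

u · v = k·12 + (-12)·(-12) = 144 + 12k
Set equal to 0: 12k = -144, so k = -12.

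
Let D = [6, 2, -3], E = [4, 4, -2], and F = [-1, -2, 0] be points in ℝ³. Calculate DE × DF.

DE = (-2, 2, 1)
DF = (-7, -4, 3)
i: 2·3 - 1·(-4) = 6 - (-4) = 10
j: 1·(-7) - (-2)·3 = -7 - (-6) = -1
k: (-2)·(-4) - 2·(-7) = 8 - (-14) = 22
DE × DF = (10, -1, 22)

(10, -1, 22)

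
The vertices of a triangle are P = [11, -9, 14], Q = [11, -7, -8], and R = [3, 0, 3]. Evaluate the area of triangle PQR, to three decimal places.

124.708

PQ = (0, 2, -22),  PR = (-8, 9, -11)
i: 2·(-11) - (-22)·9 = -22 - (-198) = 176
j: (-22)·(-8) - 0·(-11) = 176 - 0 = 176
k: 0·9 - 2·(-8) = 0 - (-16) = 16
PQ × PR = (176, 176, 16)
|PQ × PR| = √62208 ≈ 249.4153
area = ½ · 249.4153 ≈ 124.708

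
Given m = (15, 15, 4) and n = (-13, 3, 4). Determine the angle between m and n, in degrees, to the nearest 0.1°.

116.5

m · n = 15·(-13) + 15·3 + 4·4 = -195 + 45 + 16 = -134
|m|² = 225 + 225 + 16 = 466,  |m| = √466 ≈ 21.587033
|n|² = 169 + 9 + 16 = 194,  |n| = √194 ≈ 13.928388
cos θ = -134 / (21.587033 · 13.928388) ≈ -0.44567
θ = arccos(-0.44567) ≈ 116.5°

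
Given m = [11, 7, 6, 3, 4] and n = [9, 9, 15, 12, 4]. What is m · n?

m · n = 11·9 + 7·9 + 6·15 + 3·12 + 4·4 = 99 + 63 + 90 + 36 + 16 = 304

304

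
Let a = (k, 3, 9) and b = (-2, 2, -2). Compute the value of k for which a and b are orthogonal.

a · b = k·(-2) + 3·2 + 9·(-2) = -12 - 2k
Set equal to 0: -2k = 12, so k = -6.

-6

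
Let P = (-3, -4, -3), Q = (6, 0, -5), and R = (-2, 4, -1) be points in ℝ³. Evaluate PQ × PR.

(24, -20, 68)

PQ = (9, 4, -2)
PR = (1, 8, 2)
i: 4·2 - (-2)·8 = 8 - (-16) = 24
j: (-2)·1 - 9·2 = -2 - 18 = -20
k: 9·8 - 4·1 = 72 - 4 = 68
PQ × PR = (24, -20, 68)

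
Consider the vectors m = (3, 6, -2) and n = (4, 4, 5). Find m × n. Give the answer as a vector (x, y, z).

(38, -23, -12)

i: 6·5 - (-2)·4 = 30 - (-8) = 38
j: (-2)·4 - 3·5 = -8 - 15 = -23
k: 3·4 - 6·4 = 12 - 24 = -12
m × n = (38, -23, -12)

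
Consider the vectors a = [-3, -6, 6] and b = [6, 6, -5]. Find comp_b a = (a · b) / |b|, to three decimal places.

a · b = (-3)·6 + (-6)·6 + 6·(-5) = -18 - 36 - 30 = -84
|b| = √(36 + 36 + 25) = √97 ≈ 9.8489
comp_b a = -84 / √97 ≈ -8.529

-8.529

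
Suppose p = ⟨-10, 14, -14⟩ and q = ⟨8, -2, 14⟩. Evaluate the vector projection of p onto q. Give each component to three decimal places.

(-9.212, 2.303, -16.121)

p · q = (-10)·8 + 14·(-2) + (-14)·14 = -80 - 28 - 196 = -304
|q|² = 64 + 4 + 196 = 264
proj_q p = (-304/264) · (8, -2, 14) ≈ (-9.212, 2.303, -16.121)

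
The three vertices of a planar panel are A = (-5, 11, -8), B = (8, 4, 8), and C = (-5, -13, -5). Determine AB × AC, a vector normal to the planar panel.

(363, -39, -312)

AB = (13, -7, 16)
AC = (0, -24, 3)
i: (-7)·3 - 16·(-24) = -21 - (-384) = 363
j: 16·0 - 13·3 = 0 - 39 = -39
k: 13·(-24) - (-7)·0 = -312 - 0 = -312
AB × AC = (363, -39, -312)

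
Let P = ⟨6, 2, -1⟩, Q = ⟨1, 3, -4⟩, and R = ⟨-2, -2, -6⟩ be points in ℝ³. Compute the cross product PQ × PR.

(-17, -1, 28)

PQ = (-5, 1, -3)
PR = (-8, -4, -5)
i: 1·(-5) - (-3)·(-4) = -5 - 12 = -17
j: (-3)·(-8) - (-5)·(-5) = 24 - 25 = -1
k: (-5)·(-4) - 1·(-8) = 20 - (-8) = 28
PQ × PR = (-17, -1, 28)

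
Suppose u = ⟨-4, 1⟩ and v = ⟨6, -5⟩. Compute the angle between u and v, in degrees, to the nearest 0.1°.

154.2

u · v = (-4)·6 + 1·(-5) = -24 - 5 = -29
|u|² = 16 + 1 = 17,  |u| = √17 ≈ 4.123106
|v|² = 36 + 25 = 61,  |v| = √61 ≈ 7.810250
cos θ = -29 / (4.123106 · 7.810250) ≈ -0.90055
θ = arccos(-0.90055) ≈ 154.2°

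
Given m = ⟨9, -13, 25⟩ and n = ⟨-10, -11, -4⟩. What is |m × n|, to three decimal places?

i: (-13)·(-4) - 25·(-11) = 52 - (-275) = 327
j: 25·(-10) - 9·(-4) = -250 - (-36) = -214
k: 9·(-11) - (-13)·(-10) = -99 - 130 = -229
m × n = (327, -214, -229)
|m × n| = √(327² + (-214)² + (-229)²) = √205166 ≈ 452.9525

452.953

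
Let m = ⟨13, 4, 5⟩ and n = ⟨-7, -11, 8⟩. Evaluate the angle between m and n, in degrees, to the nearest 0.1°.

m · n = 13·(-7) + 4·(-11) + 5·8 = -91 - 44 + 40 = -95
|m|² = 169 + 16 + 25 = 210,  |m| = √210 ≈ 14.491377
|n|² = 49 + 121 + 64 = 234,  |n| = √234 ≈ 15.297059
cos θ = -95 / (14.491377 · 15.297059) ≈ -0.42855
θ = arccos(-0.42855) ≈ 115.4°

115.4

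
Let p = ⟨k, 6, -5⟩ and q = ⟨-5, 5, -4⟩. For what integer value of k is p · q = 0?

10

p · q = k·(-5) + 6·5 + (-5)·(-4) = 50 - 5k
Set equal to 0: -5k = -50, so k = 10.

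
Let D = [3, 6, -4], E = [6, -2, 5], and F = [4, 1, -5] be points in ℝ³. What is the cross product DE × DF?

(53, 12, -7)

DE = (3, -8, 9)
DF = (1, -5, -1)
i: (-8)·(-1) - 9·(-5) = 8 - (-45) = 53
j: 9·1 - 3·(-1) = 9 - (-3) = 12
k: 3·(-5) - (-8)·1 = -15 - (-8) = -7
DE × DF = (53, 12, -7)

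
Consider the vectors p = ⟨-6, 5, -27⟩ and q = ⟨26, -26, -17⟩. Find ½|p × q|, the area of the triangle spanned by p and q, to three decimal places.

562.686

i: 5·(-17) - (-27)·(-26) = -85 - 702 = -787
j: (-27)·26 - (-6)·(-17) = -702 - 102 = -804
k: (-6)·(-26) - 5·26 = 156 - 130 = 26
p × q = (-787, -804, 26)
|p × q| = √((-787)² + (-804)² + 26²) = √1266461 ≈ 1125.3715
area = ½ · 1125.3715 ≈ 562.686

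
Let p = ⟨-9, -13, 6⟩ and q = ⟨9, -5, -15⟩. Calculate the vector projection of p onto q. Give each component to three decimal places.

p · q = (-9)·9 + (-13)·(-5) + 6·(-15) = -81 + 65 - 90 = -106
|q|² = 81 + 25 + 225 = 331
proj_q p = (-106/331) · (9, -5, -15) ≈ (-2.882, 1.601, 4.804)

(-2.882, 1.601, 4.804)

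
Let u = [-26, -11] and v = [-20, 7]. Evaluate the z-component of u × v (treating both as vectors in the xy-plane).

-402

(-26)·7 - (-11)·(-20) = -182 - 220 = -402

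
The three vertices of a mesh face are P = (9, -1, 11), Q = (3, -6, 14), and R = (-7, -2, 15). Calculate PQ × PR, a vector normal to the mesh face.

(-17, -24, -74)

PQ = (-6, -5, 3)
PR = (-16, -1, 4)
i: (-5)·4 - 3·(-1) = -20 - (-3) = -17
j: 3·(-16) - (-6)·4 = -48 - (-24) = -24
k: (-6)·(-1) - (-5)·(-16) = 6 - 80 = -74
PQ × PR = (-17, -24, -74)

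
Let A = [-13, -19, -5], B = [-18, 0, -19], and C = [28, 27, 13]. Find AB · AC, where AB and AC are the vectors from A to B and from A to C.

417

AB = B − A = (-5, 19, -14)
AC = C − A = (41, 46, 18)
AB · AC = (-5)·41 + 19·46 + (-14)·18 = -205 + 874 - 252 = 417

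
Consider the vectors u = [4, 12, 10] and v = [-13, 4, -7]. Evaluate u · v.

-74

u · v = 4·(-13) + 12·4 + 10·(-7) = -52 + 48 - 70 = -74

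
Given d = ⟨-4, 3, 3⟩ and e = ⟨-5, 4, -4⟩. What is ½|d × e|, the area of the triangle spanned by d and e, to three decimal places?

19.609

i: 3·(-4) - 3·4 = -12 - 12 = -24
j: 3·(-5) - (-4)·(-4) = -15 - 16 = -31
k: (-4)·4 - 3·(-5) = -16 - (-15) = -1
d × e = (-24, -31, -1)
|d × e| = √((-24)² + (-31)² + (-1)²) = √1538 ≈ 39.2173
area = ½ · 39.2173 ≈ 19.609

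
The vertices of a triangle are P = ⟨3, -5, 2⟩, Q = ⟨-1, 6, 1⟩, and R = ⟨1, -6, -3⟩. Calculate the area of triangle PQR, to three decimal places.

PQ = (-4, 11, -1),  PR = (-2, -1, -5)
i: 11·(-5) - (-1)·(-1) = -55 - 1 = -56
j: (-1)·(-2) - (-4)·(-5) = 2 - 20 = -18
k: (-4)·(-1) - 11·(-2) = 4 - (-22) = 26
PQ × PR = (-56, -18, 26)
|PQ × PR| = √4136 ≈ 64.3117
area = ½ · 64.3117 ≈ 32.156

32.156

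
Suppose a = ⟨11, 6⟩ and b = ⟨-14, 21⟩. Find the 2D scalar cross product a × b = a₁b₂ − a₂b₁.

315

11·21 - 6·(-14) = 231 - (-84) = 315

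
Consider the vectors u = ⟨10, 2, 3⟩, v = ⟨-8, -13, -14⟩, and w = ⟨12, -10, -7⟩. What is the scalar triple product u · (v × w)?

v × w:
i: (-13)·(-7) - (-14)·(-10) = 91 - 140 = -49
j: (-14)·12 - (-8)·(-7) = -168 - 56 = -224
k: (-8)·(-10) - (-13)·12 = 80 - (-156) = 236
v × w = (-49, -224, 236)
u · (v × w) = 10·(-49) + 2·(-224) + 3·236 = -490 - 448 + 708 = -230

-230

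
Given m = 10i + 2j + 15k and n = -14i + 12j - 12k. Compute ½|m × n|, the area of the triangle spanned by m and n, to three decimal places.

i: 2·(-12) - 15·12 = -24 - 180 = -204
j: 15·(-14) - 10·(-12) = -210 - (-120) = -90
k: 10·12 - 2·(-14) = 120 - (-28) = 148
m × n = (-204, -90, 148)
|m × n| = √((-204)² + (-90)² + 148²) = √71620 ≈ 267.6191
area = ½ · 267.6191 ≈ 133.810

133.810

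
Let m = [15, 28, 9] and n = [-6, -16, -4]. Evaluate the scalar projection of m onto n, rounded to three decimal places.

m · n = 15·(-6) + 28·(-16) + 9·(-4) = -90 - 448 - 36 = -574
|n| = √(36 + 256 + 16) = √308 ≈ 17.5499
comp_n m = -574 / √308 ≈ -32.707

-32.707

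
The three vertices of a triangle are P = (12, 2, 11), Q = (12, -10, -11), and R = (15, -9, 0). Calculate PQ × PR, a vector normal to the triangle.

(-110, -66, 36)

PQ = (0, -12, -22)
PR = (3, -11, -11)
i: (-12)·(-11) - (-22)·(-11) = 132 - 242 = -110
j: (-22)·3 - 0·(-11) = -66 - 0 = -66
k: 0·(-11) - (-12)·3 = 0 - (-36) = 36
PQ × PR = (-110, -66, 36)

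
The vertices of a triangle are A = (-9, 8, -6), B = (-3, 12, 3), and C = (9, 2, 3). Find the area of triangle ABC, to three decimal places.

88.640

AB = (6, 4, 9),  AC = (18, -6, 9)
i: 4·9 - 9·(-6) = 36 - (-54) = 90
j: 9·18 - 6·9 = 162 - 54 = 108
k: 6·(-6) - 4·18 = -36 - 72 = -108
AB × AC = (90, 108, -108)
|AB × AC| = √31428 ≈ 177.2794
area = ½ · 177.2794 ≈ 88.640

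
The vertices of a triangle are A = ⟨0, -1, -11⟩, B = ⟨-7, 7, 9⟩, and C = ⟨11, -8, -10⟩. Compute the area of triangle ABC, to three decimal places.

136.889

AB = (-7, 8, 20),  AC = (11, -7, 1)
i: 8·1 - 20·(-7) = 8 - (-140) = 148
j: 20·11 - (-7)·1 = 220 - (-7) = 227
k: (-7)·(-7) - 8·11 = 49 - 88 = -39
AB × AC = (148, 227, -39)
|AB × AC| = √74954 ≈ 273.7773
area = ½ · 273.7773 ≈ 136.889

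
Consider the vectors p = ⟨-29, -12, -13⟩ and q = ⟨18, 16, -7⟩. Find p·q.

p · q = (-29)·18 + (-12)·16 + (-13)·(-7) = -522 - 192 + 91 = -623

-623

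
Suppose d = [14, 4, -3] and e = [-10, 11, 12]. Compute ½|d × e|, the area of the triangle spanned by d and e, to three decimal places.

i: 4·12 - (-3)·11 = 48 - (-33) = 81
j: (-3)·(-10) - 14·12 = 30 - 168 = -138
k: 14·11 - 4·(-10) = 154 - (-40) = 194
d × e = (81, -138, 194)
|d × e| = √(81² + (-138)² + 194²) = √63241 ≈ 251.4776
area = ½ · 251.4776 ≈ 125.739

125.739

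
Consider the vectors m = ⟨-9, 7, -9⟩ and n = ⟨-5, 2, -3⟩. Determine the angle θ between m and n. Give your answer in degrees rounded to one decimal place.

16.2

m · n = (-9)·(-5) + 7·2 + (-9)·(-3) = 45 + 14 + 27 = 86
|m|² = 81 + 49 + 81 = 211,  |m| = √211 ≈ 14.525839
|n|² = 25 + 4 + 9 = 38,  |n| = √38 ≈ 6.164414
cos θ = 86 / (14.525839 · 6.164414) ≈ 0.96043
θ = arccos(0.96043) ≈ 16.2°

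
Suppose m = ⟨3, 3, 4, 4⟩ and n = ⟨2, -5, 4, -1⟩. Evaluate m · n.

3

m · n = 3·2 + 3·(-5) + 4·4 + 4·(-1) = 6 - 15 + 16 - 4 = 3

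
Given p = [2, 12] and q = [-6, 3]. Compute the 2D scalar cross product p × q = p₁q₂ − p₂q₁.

2·3 - 12·(-6) = 6 - (-72) = 78

78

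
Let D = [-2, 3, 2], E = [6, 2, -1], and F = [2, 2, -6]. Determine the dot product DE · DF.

57

DE = E − D = (8, -1, -3)
DF = F − D = (4, -1, -8)
DE · DF = 8·4 + (-1)·(-1) + (-3)·(-8) = 32 + 1 + 24 = 57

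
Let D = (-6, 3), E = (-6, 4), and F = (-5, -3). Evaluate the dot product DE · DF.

DE = E − D = (0, 1)
DF = F − D = (1, -6)
DE · DF = 0·1 + 1·(-6) = 0 - 6 = -6

-6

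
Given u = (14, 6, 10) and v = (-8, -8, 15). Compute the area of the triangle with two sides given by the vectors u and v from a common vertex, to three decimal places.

i: 6·15 - 10·(-8) = 90 - (-80) = 170
j: 10·(-8) - 14·15 = -80 - 210 = -290
k: 14·(-8) - 6·(-8) = -112 - (-48) = -64
u × v = (170, -290, -64)
|u × v| = √(170² + (-290)² + (-64)²) = √117096 ≈ 342.1929
area = ½ · 342.1929 ≈ 171.096

171.096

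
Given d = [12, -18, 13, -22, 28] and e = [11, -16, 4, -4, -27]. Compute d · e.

-196

d · e = 12·11 + (-18)·(-16) + 13·4 + (-22)·(-4) + 28·(-27) = 132 + 288 + 52 + 88 - 756 = -196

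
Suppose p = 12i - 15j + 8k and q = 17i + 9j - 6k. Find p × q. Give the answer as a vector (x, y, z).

i: (-15)·(-6) - 8·9 = 90 - 72 = 18
j: 8·17 - 12·(-6) = 136 - (-72) = 208
k: 12·9 - (-15)·17 = 108 - (-255) = 363
p × q = (18, 208, 363)

(18, 208, 363)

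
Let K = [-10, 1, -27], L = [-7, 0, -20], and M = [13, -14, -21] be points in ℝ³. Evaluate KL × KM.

KL = (3, -1, 7)
KM = (23, -15, 6)
i: (-1)·6 - 7·(-15) = -6 - (-105) = 99
j: 7·23 - 3·6 = 161 - 18 = 143
k: 3·(-15) - (-1)·23 = -45 - (-23) = -22
KL × KM = (99, 143, -22)

(99, 143, -22)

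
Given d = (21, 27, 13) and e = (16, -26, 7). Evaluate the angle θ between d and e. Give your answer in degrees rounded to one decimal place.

103.9

d · e = 21·16 + 27·(-26) + 13·7 = 336 - 702 + 91 = -275
|d|² = 441 + 729 + 169 = 1339,  |d| = √1339 ≈ 36.592349
|e|² = 256 + 676 + 49 = 981,  |e| = √981 ≈ 31.320920
cos θ = -275 / (36.592349 · 31.320920) ≈ -0.23994
θ = arccos(-0.23994) ≈ 103.9°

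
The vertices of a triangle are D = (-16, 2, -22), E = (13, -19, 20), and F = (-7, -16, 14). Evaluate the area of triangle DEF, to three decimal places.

372.305

DE = (29, -21, 42),  DF = (9, -18, 36)
i: (-21)·36 - 42·(-18) = -756 - (-756) = 0
j: 42·9 - 29·36 = 378 - 1044 = -666
k: 29·(-18) - (-21)·9 = -522 - (-189) = -333
DE × DF = (0, -666, -333)
|DE × DF| = √554445 ≈ 744.6106
area = ½ · 744.6106 ≈ 372.305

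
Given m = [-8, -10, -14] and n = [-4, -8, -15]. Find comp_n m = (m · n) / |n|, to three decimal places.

m · n = (-8)·(-4) + (-10)·(-8) + (-14)·(-15) = 32 + 80 + 210 = 322
|n| = √(16 + 64 + 225) = √305 ≈ 17.4642
comp_n m = 322 / √305 ≈ 18.438

18.438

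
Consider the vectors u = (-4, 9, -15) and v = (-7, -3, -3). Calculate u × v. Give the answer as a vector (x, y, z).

(-72, 93, 75)

i: 9·(-3) - (-15)·(-3) = -27 - 45 = -72
j: (-15)·(-7) - (-4)·(-3) = 105 - 12 = 93
k: (-4)·(-3) - 9·(-7) = 12 - (-63) = 75
u × v = (-72, 93, 75)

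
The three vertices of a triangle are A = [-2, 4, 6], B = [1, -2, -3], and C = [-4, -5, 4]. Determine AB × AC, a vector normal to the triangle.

(-69, 24, -39)

AB = (3, -6, -9)
AC = (-2, -9, -2)
i: (-6)·(-2) - (-9)·(-9) = 12 - 81 = -69
j: (-9)·(-2) - 3·(-2) = 18 - (-6) = 24
k: 3·(-9) - (-6)·(-2) = -27 - 12 = -39
AB × AC = (-69, 24, -39)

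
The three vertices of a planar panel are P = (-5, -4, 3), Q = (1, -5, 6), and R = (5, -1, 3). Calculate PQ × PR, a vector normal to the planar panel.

(-9, 30, 28)

PQ = (6, -1, 3)
PR = (10, 3, 0)
i: (-1)·0 - 3·3 = 0 - 9 = -9
j: 3·10 - 6·0 = 30 - 0 = 30
k: 6·3 - (-1)·10 = 18 - (-10) = 28
PQ × PR = (-9, 30, 28)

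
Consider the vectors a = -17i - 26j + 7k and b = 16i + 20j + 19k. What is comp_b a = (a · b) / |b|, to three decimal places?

-20.665

a · b = (-17)·16 + (-26)·20 + 7·19 = -272 - 520 + 133 = -659
|b| = √(256 + 400 + 361) = √1017 ≈ 31.8904
comp_b a = -659 / √1017 ≈ -20.665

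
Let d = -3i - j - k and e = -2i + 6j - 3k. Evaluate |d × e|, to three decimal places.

23.022

i: (-1)·(-3) - (-1)·6 = 3 - (-6) = 9
j: (-1)·(-2) - (-3)·(-3) = 2 - 9 = -7
k: (-3)·6 - (-1)·(-2) = -18 - 2 = -20
d × e = (9, -7, -20)
|d × e| = √(9² + (-7)² + (-20)²) = √530 ≈ 23.0217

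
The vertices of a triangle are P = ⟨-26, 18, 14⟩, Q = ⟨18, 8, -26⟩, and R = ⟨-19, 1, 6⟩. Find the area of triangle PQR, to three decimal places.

454.111

PQ = (44, -10, -40),  PR = (7, -17, -8)
i: (-10)·(-8) - (-40)·(-17) = 80 - 680 = -600
j: (-40)·7 - 44·(-8) = -280 - (-352) = 72
k: 44·(-17) - (-10)·7 = -748 - (-70) = -678
PQ × PR = (-600, 72, -678)
|PQ × PR| = √824868 ≈ 908.2224
area = ½ · 908.2224 ≈ 454.111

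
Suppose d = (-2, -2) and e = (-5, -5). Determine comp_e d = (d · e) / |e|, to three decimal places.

d · e = (-2)·(-5) + (-2)·(-5) = 10 + 10 = 20
|e| = √(25 + 25) = √50 ≈ 7.0711
comp_e d = 20 / √50 ≈ 2.828

2.828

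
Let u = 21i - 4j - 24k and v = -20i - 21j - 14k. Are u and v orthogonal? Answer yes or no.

yes

u · v = 21·(-20) + (-4)·(-21) + (-24)·(-14) = -420 + 84 + 336 = 0
Zero, so the vectors are orthogonal.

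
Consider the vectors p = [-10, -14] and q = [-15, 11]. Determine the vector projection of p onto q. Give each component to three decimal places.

(0.173, -0.127)

p · q = (-10)·(-15) + (-14)·11 = 150 - 154 = -4
|q|² = 225 + 121 = 346
proj_q p = (-4/346) · (-15, 11) ≈ (0.173, -0.127)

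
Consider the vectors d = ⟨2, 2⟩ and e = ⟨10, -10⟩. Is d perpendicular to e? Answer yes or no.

yes

d · e = 2·10 + 2·(-10) = 20 - 20 = 0
Zero, so the vectors are orthogonal.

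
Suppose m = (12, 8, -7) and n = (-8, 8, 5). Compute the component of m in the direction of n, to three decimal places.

-5.417

m · n = 12·(-8) + 8·8 + (-7)·5 = -96 + 64 - 35 = -67
|n| = √(64 + 64 + 25) = √153 ≈ 12.3693
comp_n m = -67 / √153 ≈ -5.417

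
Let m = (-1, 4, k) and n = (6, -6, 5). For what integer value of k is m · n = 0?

6

m · n = (-1)·6 + 4·(-6) + k·5 = -30 + 5k
Set equal to 0: 5k = 30, so k = 6.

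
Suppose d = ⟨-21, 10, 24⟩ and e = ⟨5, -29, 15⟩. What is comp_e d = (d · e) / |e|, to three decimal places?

d · e = (-21)·5 + 10·(-29) + 24·15 = -105 - 290 + 360 = -35
|e| = √(25 + 841 + 225) = √1091 ≈ 33.0303
comp_e d = -35 / √1091 ≈ -1.060

-1.060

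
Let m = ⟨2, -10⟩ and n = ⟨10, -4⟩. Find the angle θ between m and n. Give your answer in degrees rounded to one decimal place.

m · n = 2·10 + (-10)·(-4) = 20 + 40 = 60
|m|² = 4 + 100 = 104,  |m| = √104 ≈ 10.198039
|n|² = 100 + 16 = 116,  |n| = √116 ≈ 10.770330
cos θ = 60 / (10.198039 · 10.770330) ≈ 0.54627
θ = arccos(0.54627) ≈ 56.9°

56.9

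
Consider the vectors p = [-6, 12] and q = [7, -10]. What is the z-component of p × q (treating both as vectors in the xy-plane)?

(-6)·(-10) - 12·7 = 60 - 84 = -24

-24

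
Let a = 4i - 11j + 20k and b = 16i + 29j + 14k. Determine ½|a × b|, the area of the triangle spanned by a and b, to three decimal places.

i: (-11)·14 - 20·29 = -154 - 580 = -734
j: 20·16 - 4·14 = 320 - 56 = 264
k: 4·29 - (-11)·16 = 116 - (-176) = 292
a × b = (-734, 264, 292)
|a × b| = √((-734)² + 264² + 292²) = √693716 ≈ 832.8962
area = ½ · 832.8962 ≈ 416.448

416.448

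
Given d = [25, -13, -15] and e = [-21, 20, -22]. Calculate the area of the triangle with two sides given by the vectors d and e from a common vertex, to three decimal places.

534.591

i: (-13)·(-22) - (-15)·20 = 286 - (-300) = 586
j: (-15)·(-21) - 25·(-22) = 315 - (-550) = 865
k: 25·20 - (-13)·(-21) = 500 - 273 = 227
d × e = (586, 865, 227)
|d × e| = √(586² + 865² + 227²) = √1143150 ≈ 1069.1819
area = ½ · 1069.1819 ≈ 534.591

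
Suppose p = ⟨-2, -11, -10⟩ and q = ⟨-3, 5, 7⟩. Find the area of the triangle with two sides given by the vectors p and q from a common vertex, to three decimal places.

i: (-11)·7 - (-10)·5 = -77 - (-50) = -27
j: (-10)·(-3) - (-2)·7 = 30 - (-14) = 44
k: (-2)·5 - (-11)·(-3) = -10 - 33 = -43
p × q = (-27, 44, -43)
|p × q| = √((-27)² + 44² + (-43)²) = √4514 ≈ 67.1863
area = ½ · 67.1863 ≈ 33.593

33.593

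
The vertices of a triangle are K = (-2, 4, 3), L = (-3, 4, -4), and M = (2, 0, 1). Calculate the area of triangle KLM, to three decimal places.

KL = (-1, 0, -7),  KM = (4, -4, -2)
i: 0·(-2) - (-7)·(-4) = 0 - 28 = -28
j: (-7)·4 - (-1)·(-2) = -28 - 2 = -30
k: (-1)·(-4) - 0·4 = 4 - 0 = 4
KL × KM = (-28, -30, 4)
|KL × KM| = √1700 ≈ 41.2311
area = ½ · 41.2311 ≈ 20.616

20.616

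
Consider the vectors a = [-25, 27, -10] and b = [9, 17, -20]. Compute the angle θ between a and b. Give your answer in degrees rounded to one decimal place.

a · b = (-25)·9 + 27·17 + (-10)·(-20) = -225 + 459 + 200 = 434
|a|² = 625 + 729 + 100 = 1454,  |a| = √1454 ≈ 38.131352
|b|² = 81 + 289 + 400 = 770,  |b| = √770 ≈ 27.748874
cos θ = 434 / (38.131352 · 27.748874) ≈ 0.41017
θ = arccos(0.41017) ≈ 65.8°

65.8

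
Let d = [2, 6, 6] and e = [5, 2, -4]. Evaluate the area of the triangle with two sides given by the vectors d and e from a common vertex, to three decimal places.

i: 6·(-4) - 6·2 = -24 - 12 = -36
j: 6·5 - 2·(-4) = 30 - (-8) = 38
k: 2·2 - 6·5 = 4 - 30 = -26
d × e = (-36, 38, -26)
|d × e| = √((-36)² + 38² + (-26)²) = √3416 ≈ 58.4466
area = ½ · 58.4466 ≈ 29.223

29.223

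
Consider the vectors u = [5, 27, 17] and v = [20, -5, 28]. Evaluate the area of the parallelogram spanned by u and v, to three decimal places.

i: 27·28 - 17·(-5) = 756 - (-85) = 841
j: 17·20 - 5·28 = 340 - 140 = 200
k: 5·(-5) - 27·20 = -25 - 540 = -565
u × v = (841, 200, -565)
|u × v| = √(841² + 200² + (-565)²) = √1066506 ≈ 1032.7178

1032.718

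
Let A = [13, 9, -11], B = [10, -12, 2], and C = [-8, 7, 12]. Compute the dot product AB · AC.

AB = B − A = (-3, -21, 13)
AC = C − A = (-21, -2, 23)
AB · AC = (-3)·(-21) + (-21)·(-2) + 13·23 = 63 + 42 + 299 = 404

404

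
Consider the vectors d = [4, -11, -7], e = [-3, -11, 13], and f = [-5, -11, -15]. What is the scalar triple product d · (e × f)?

e × f:
i: (-11)·(-15) - 13·(-11) = 165 - (-143) = 308
j: 13·(-5) - (-3)·(-15) = -65 - 45 = -110
k: (-3)·(-11) - (-11)·(-5) = 33 - 55 = -22
e × f = (308, -110, -22)
d · (e × f) = 4·308 + (-11)·(-110) + (-7)·(-22) = 1232 + 1210 + 154 = 2596

2596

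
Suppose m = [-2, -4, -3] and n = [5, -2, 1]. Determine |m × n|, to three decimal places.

i: (-4)·1 - (-3)·(-2) = -4 - 6 = -10
j: (-3)·5 - (-2)·1 = -15 - (-2) = -13
k: (-2)·(-2) - (-4)·5 = 4 - (-20) = 24
m × n = (-10, -13, 24)
|m × n| = √((-10)² + (-13)² + 24²) = √845 ≈ 29.0689

29.069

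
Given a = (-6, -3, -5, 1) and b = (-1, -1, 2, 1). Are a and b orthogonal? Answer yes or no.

yes

a · b = (-6)·(-1) + (-3)·(-1) + (-5)·2 + 1·1 = 6 + 3 - 10 + 1 = 0
Zero, so the vectors are orthogonal.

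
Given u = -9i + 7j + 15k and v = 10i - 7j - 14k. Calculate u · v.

-349

u · v = (-9)·10 + 7·(-7) + 15·(-14) = -90 - 49 - 210 = -349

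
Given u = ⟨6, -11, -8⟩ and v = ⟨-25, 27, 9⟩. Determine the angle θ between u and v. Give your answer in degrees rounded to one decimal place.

157.2

u · v = 6·(-25) + (-11)·27 + (-8)·9 = -150 - 297 - 72 = -519
|u|² = 36 + 121 + 64 = 221,  |u| = √221 ≈ 14.866069
|v|² = 625 + 729 + 81 = 1435,  |v| = √1435 ≈ 37.881394
cos θ = -519 / (14.866069 · 37.881394) ≈ -0.92161
θ = arccos(-0.92161) ≈ 157.2°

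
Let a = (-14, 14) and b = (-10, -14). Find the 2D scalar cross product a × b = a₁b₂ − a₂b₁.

(-14)·(-14) - 14·(-10) = 196 - (-140) = 336

336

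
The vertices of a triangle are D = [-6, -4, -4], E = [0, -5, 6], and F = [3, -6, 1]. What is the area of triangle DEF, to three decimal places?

DE = (6, -1, 10),  DF = (9, -2, 5)
i: (-1)·5 - 10·(-2) = -5 - (-20) = 15
j: 10·9 - 6·5 = 90 - 30 = 60
k: 6·(-2) - (-1)·9 = -12 - (-9) = -3
DE × DF = (15, 60, -3)
|DE × DF| = √3834 ≈ 61.9193
area = ½ · 61.9193 ≈ 30.960

30.960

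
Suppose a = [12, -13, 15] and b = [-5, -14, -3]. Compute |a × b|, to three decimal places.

343.236

i: (-13)·(-3) - 15·(-14) = 39 - (-210) = 249
j: 15·(-5) - 12·(-3) = -75 - (-36) = -39
k: 12·(-14) - (-13)·(-5) = -168 - 65 = -233
a × b = (249, -39, -233)
|a × b| = √(249² + (-39)² + (-233)²) = √117811 ≈ 343.2361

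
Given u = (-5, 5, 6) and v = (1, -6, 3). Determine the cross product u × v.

(51, 21, 25)

i: 5·3 - 6·(-6) = 15 - (-36) = 51
j: 6·1 - (-5)·3 = 6 - (-15) = 21
k: (-5)·(-6) - 5·1 = 30 - 5 = 25
u × v = (51, 21, 25)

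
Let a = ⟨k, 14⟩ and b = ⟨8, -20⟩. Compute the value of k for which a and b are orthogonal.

a · b = k·8 + 14·(-20) = -280 + 8k
Set equal to 0: 8k = 280, so k = 35.

35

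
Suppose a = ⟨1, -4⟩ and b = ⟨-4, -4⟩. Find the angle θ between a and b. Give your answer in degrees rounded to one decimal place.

59.0

a · b = 1·(-4) + (-4)·(-4) = -4 + 16 = 12
|a|² = 1 + 16 = 17,  |a| = √17 ≈ 4.123106
|b|² = 16 + 16 = 32,  |b| = √32 ≈ 5.656854
cos θ = 12 / (4.123106 · 5.656854) ≈ 0.51450
θ = arccos(0.51450) ≈ 59.0°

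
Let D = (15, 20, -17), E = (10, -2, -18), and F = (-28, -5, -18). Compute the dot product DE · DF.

DE = E − D = (-5, -22, -1)
DF = F − D = (-43, -25, -1)
DE · DF = (-5)·(-43) + (-22)·(-25) + (-1)·(-1) = 215 + 550 + 1 = 766

766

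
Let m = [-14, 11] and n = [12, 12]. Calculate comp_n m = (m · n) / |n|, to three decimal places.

-2.121

m · n = (-14)·12 + 11·12 = -168 + 132 = -36
|n| = √(144 + 144) = √288 ≈ 16.9706
comp_n m = -36 / √288 ≈ -2.121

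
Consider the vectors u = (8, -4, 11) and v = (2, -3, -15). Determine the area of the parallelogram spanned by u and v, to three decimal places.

170.496

i: (-4)·(-15) - 11·(-3) = 60 - (-33) = 93
j: 11·2 - 8·(-15) = 22 - (-120) = 142
k: 8·(-3) - (-4)·2 = -24 - (-8) = -16
u × v = (93, 142, -16)
|u × v| = √(93² + 142² + (-16)²) = √29069 ≈ 170.4963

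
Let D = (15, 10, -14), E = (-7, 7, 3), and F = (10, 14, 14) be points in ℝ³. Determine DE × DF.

DE = (-22, -3, 17)
DF = (-5, 4, 28)
i: (-3)·28 - 17·4 = -84 - 68 = -152
j: 17·(-5) - (-22)·28 = -85 - (-616) = 531
k: (-22)·4 - (-3)·(-5) = -88 - 15 = -103
DE × DF = (-152, 531, -103)

(-152, 531, -103)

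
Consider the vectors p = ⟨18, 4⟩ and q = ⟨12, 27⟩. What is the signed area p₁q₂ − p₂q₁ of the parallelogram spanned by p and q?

18·27 - 4·12 = 486 - 48 = 438

438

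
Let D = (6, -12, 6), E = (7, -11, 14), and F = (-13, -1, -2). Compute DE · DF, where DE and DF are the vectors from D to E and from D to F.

-72

DE = E − D = (1, 1, 8)
DF = F − D = (-19, 11, -8)
DE · DF = 1·(-19) + 1·11 + 8·(-8) = -19 + 11 - 64 = -72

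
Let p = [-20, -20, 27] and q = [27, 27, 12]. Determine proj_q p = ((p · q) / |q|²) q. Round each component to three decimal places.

p · q = (-20)·27 + (-20)·27 + 27·12 = -540 - 540 + 324 = -756
|q|² = 729 + 729 + 144 = 1602
proj_q p = (-756/1602) · (27, 27, 12) ≈ (-12.742, -12.742, -5.663)

(-12.742, -12.742, -5.663)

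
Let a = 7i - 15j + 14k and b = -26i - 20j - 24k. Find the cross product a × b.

(640, -196, -530)

i: (-15)·(-24) - 14·(-20) = 360 - (-280) = 640
j: 14·(-26) - 7·(-24) = -364 - (-168) = -196
k: 7·(-20) - (-15)·(-26) = -140 - 390 = -530
a × b = (640, -196, -530)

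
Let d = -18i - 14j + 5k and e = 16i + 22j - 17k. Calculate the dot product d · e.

d · e = (-18)·16 + (-14)·22 + 5·(-17) = -288 - 308 - 85 = -681

-681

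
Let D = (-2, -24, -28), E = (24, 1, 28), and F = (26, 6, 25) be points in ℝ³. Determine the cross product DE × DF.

DE = (26, 25, 56)
DF = (28, 30, 53)
i: 25·53 - 56·30 = 1325 - 1680 = -355
j: 56·28 - 26·53 = 1568 - 1378 = 190
k: 26·30 - 25·28 = 780 - 700 = 80
DE × DF = (-355, 190, 80)

(-355, 190, 80)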